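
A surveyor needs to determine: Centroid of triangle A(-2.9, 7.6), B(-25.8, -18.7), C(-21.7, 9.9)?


Centroid = ((x_A+x_B+x_C)/3, (y_A+y_B+y_C)/3)
= (((-2.9)+(-25.8)+(-21.7))/3, (7.6+(-18.7)+9.9)/3)
= (-16.8, -0.4)

(-16.8, -0.4)


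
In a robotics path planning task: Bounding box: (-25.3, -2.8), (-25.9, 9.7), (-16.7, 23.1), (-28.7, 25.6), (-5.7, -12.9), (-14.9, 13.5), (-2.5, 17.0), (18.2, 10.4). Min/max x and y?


x range: [-28.7, 18.2]
y range: [-12.9, 25.6]
Bounding box: (-28.7,-12.9) to (18.2,25.6)

(-28.7,-12.9) to (18.2,25.6)


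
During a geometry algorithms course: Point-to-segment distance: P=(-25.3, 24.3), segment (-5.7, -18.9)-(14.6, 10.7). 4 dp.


Project P onto AB: t = 0.6837 (clamped to [0,1])
Closest point on segment: (8.1801, 1.339)
Distance: 40.5971

40.5971


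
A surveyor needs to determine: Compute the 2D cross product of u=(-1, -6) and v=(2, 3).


u x v = u_x*v_y - u_y*v_x = (-1)*3 - (-6)*2
= (-3) - (-12) = 9

9


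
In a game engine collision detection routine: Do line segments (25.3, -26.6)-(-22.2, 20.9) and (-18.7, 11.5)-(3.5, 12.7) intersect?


Cross products: d1=-898.62, d2=212.88, d3=280.25, d4=-831.25
d1*d2 < 0 and d3*d4 < 0? yes

Yes, they intersect


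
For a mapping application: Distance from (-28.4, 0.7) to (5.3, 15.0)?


dx=33.7, dy=14.3
d^2 = 33.7^2 + 14.3^2 = 1340.18
d = sqrt(1340.18) = 36.6085

36.6085


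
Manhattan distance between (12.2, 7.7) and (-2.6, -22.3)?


|12.2-(-2.6)| + |7.7-(-22.3)| = 14.8 + 30 = 44.8

44.8


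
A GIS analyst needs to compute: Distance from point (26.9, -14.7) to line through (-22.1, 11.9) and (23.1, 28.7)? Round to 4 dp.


|cross product| = 2025.52
|line direction| = sqrt(2325.28) = 48.2212
Distance = 2025.52/sqrt(2325.28) = 42.0048

42.0048


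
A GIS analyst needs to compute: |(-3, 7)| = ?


|u| = sqrt((-3)^2 + 7^2) = sqrt(58) = 7.6158

7.6158


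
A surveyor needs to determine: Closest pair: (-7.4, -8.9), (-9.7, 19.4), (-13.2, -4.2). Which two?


d(P0,P1) = 28.3933, d(P0,P2) = 7.4653, d(P1,P2) = 23.8581
Closest: P0 and P2

Closest pair: (-7.4, -8.9) and (-13.2, -4.2), distance = 7.4653


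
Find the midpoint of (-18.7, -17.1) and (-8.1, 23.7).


M = (((-18.7)+(-8.1))/2, ((-17.1)+23.7)/2)
= (-13.4, 3.3)

(-13.4, 3.3)


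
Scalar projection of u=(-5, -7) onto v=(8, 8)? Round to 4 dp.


u.v = -96, |v| = sqrt(128) = 11.3137
Scalar projection = u.v / |v| = -96 / sqrt(128) = -8.4853

-8.4853


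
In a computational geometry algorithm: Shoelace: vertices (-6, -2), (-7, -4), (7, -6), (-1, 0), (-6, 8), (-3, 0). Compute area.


Shoelace sum: ((-6)*(-4) - (-7)*(-2)) + ((-7)*(-6) - 7*(-4)) + (7*0 - (-1)*(-6)) + ((-1)*8 - (-6)*0) + ((-6)*0 - (-3)*8) + ((-3)*(-2) - (-6)*0)
= 96
Area = |96|/2 = 48

48


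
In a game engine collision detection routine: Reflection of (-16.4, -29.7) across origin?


Reflection over origin: (x,y) -> (-x,-y)
(-16.4, -29.7) -> (16.4, 29.7)

(16.4, 29.7)


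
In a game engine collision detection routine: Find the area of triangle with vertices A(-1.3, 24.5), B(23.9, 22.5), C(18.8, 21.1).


Area = |x_A(y_B-y_C) + x_B(y_C-y_A) + x_C(y_A-y_B)|/2
= |(-1.82) + (-81.26) + 37.6|/2
= 45.48/2 = 22.74

22.74


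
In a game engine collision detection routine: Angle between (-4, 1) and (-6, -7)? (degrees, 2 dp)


u.v = 17, |u| = sqrt(17) = 4.1231, |v| = sqrt(85) = 9.2195
cos(theta) = u.v/(|u||v|) = 17/sqrt(1445) = 0.447214
theta = acos(0.447214) = 63.43 degrees

63.43 degrees


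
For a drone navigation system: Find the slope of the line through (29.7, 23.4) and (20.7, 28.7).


slope = (y2-y1)/(x2-x1) = (28.7-23.4)/(20.7-29.7) = 5.3/(-9) = -0.5889

-0.5889


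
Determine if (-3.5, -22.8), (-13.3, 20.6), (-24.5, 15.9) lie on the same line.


Cross product: ((-13.3)-(-3.5))*(15.9-(-22.8)) - (20.6-(-22.8))*((-24.5)-(-3.5))
= 532.14

No, not collinear


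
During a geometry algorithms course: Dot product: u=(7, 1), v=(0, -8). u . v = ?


u . v = u_x*v_x + u_y*v_y = 7*0 + 1*(-8)
= 0 + (-8) = -8

-8


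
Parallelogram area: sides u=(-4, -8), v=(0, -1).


|u x v| = |(-4)*(-1) - (-8)*0|
= |4 - 0| = 4

4


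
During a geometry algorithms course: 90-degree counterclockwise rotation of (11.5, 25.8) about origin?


90° CCW: (x,y) -> (-y, x)
(11.5,25.8) -> (-25.8, 11.5)

(-25.8, 11.5)


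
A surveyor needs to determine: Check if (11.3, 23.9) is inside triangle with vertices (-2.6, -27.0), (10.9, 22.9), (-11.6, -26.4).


Cross products: AB x AP = -6.46, BC x BP = -2.78, CA x CP = 466.44
All same sign? no

No, outside


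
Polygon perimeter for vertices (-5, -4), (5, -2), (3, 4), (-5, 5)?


Sides: (-5, -4)->(5, -2): sqrt(104) = 10.198039, (5, -2)->(3, 4): sqrt(40) = 6.324555, (3, 4)->(-5, 5): sqrt(65) = 8.062258, (-5, 5)->(-5, -4): sqrt(81) = 9
Sum = 33.584852
Perimeter = 33.5849

33.5849


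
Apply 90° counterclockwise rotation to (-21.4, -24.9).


90° CCW: (x,y) -> (-y, x)
(-21.4,-24.9) -> (24.9, -21.4)

(24.9, -21.4)


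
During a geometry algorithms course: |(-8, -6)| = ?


|u| = sqrt((-8)^2 + (-6)^2) = sqrt(100) = 10

10


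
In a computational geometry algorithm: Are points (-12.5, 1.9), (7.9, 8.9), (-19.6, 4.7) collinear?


Cross product: (7.9-(-12.5))*(4.7-1.9) - (8.9-1.9)*((-19.6)-(-12.5))
= 106.82

No, not collinear


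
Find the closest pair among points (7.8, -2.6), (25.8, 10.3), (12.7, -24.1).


d(P0,P1) = 22.1452, d(P0,P2) = 22.0513, d(P1,P2) = 36.8099
Closest: P0 and P2

Closest pair: (7.8, -2.6) and (12.7, -24.1), distance = 22.0513


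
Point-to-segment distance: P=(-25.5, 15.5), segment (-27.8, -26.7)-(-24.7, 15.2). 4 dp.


Project P onto AB: t = 1 (clamped to [0,1])
Closest point on segment: (-24.7, 15.2)
Distance: 0.8544

0.8544


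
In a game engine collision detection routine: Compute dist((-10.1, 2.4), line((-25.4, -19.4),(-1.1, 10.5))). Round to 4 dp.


|cross product| = 72.27
|line direction| = sqrt(1484.5) = 38.5292
Distance = 72.27/sqrt(1484.5) = 1.8757

1.8757


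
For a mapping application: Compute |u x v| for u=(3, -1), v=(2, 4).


|u x v| = |3*4 - (-1)*2|
= |12 - (-2)| = 14

14


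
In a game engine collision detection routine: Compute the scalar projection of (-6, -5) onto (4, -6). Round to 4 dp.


u.v = 6, |v| = sqrt(52) = 7.2111
Scalar projection = u.v / |v| = 6 / sqrt(52) = 0.8321

0.8321


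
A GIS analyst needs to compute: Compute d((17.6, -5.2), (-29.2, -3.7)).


dx=-46.8, dy=1.5
d^2 = (-46.8)^2 + 1.5^2 = 2192.49
d = sqrt(2192.49) = 46.824

46.824


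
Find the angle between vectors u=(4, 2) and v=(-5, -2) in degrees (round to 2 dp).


u.v = -24, |u| = sqrt(20) = 4.4721, |v| = sqrt(29) = 5.3852
cos(theta) = u.v/(|u||v|) = -24/sqrt(580) = -0.996546
theta = acos(-0.996546) = 175.24 degrees

175.24 degrees


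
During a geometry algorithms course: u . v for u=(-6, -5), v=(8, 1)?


u . v = u_x*v_x + u_y*v_y = (-6)*8 + (-5)*1
= (-48) + (-5) = -53

-53


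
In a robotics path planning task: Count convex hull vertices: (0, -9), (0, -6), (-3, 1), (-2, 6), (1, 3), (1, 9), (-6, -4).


Convex hull vertices (CCW): (-6, -4), (0, -9), (1, 3), (1, 9), (-2, 6)
Count = 5

5


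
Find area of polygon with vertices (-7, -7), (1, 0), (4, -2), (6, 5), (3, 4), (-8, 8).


Shoelace sum: ((-7)*0 - 1*(-7)) + (1*(-2) - 4*0) + (4*5 - 6*(-2)) + (6*4 - 3*5) + (3*8 - (-8)*4) + ((-8)*(-7) - (-7)*8)
= 214
Area = |214|/2 = 107

107


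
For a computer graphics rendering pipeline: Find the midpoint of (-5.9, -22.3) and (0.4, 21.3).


M = (((-5.9)+0.4)/2, ((-22.3)+21.3)/2)
= (-2.75, -0.5)

(-2.75, -0.5)


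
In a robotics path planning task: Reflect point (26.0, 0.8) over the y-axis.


Reflection over y-axis: (x,y) -> (-x,y)
(26, 0.8) -> (-26, 0.8)

(-26, 0.8)


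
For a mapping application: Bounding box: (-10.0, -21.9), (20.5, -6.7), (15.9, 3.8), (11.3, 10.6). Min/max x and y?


x range: [-10, 20.5]
y range: [-21.9, 10.6]
Bounding box: (-10,-21.9) to (20.5,10.6)

(-10,-21.9) to (20.5,10.6)


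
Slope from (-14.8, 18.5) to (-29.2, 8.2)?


slope = (y2-y1)/(x2-x1) = (8.2-18.5)/((-29.2)-(-14.8)) = (-10.3)/(-14.4) = 0.7153

0.7153


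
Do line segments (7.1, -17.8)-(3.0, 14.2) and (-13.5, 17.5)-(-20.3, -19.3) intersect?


Cross products: d1=998.12, d2=629.64, d3=514.47, d4=882.95
d1*d2 < 0 and d3*d4 < 0? no

No, they don't intersect


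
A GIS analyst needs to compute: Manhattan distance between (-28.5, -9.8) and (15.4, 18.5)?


|(-28.5)-15.4| + |(-9.8)-18.5| = 43.9 + 28.3 = 72.2

72.2


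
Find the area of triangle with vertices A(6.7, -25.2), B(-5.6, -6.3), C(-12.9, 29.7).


Area = |x_A(y_B-y_C) + x_B(y_C-y_A) + x_C(y_A-y_B)|/2
= |(-241.2) + (-307.44) + 243.81|/2
= 304.83/2 = 152.415

152.415


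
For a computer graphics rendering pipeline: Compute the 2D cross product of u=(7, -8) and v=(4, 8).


u x v = u_x*v_y - u_y*v_x = 7*8 - (-8)*4
= 56 - (-32) = 88

88


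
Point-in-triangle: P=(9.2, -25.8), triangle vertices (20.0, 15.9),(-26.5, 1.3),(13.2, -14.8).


Cross products: AB x AP = 1781.37, BC x BP = -501.1, CA x CP = 48
All same sign? no

No, outside


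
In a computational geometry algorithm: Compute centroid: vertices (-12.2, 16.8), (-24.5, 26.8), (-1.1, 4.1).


Centroid = ((x_A+x_B+x_C)/3, (y_A+y_B+y_C)/3)
= (((-12.2)+(-24.5)+(-1.1))/3, (16.8+26.8+4.1)/3)
= (-12.6, 15.9)

(-12.6, 15.9)


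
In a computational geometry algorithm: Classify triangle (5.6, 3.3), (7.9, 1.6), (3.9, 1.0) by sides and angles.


Side lengths squared: AB^2=8.18, BC^2=16.36, CA^2=8.18
Sorted: [8.18, 8.18, 16.36]
By sides: Isosceles, By angles: Right

Isosceles, Right


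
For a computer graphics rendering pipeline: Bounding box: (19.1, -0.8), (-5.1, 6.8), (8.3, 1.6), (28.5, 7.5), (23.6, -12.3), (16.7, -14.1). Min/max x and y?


x range: [-5.1, 28.5]
y range: [-14.1, 7.5]
Bounding box: (-5.1,-14.1) to (28.5,7.5)

(-5.1,-14.1) to (28.5,7.5)


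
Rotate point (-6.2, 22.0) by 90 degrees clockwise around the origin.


90° CW: (x,y) -> (y, -x)
(-6.2,22) -> (22, 6.2)

(22, 6.2)


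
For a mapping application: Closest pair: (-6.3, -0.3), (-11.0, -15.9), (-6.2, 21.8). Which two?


d(P0,P1) = 16.2926, d(P0,P2) = 22.1002, d(P1,P2) = 38.0043
Closest: P0 and P1

Closest pair: (-6.3, -0.3) and (-11.0, -15.9), distance = 16.2926


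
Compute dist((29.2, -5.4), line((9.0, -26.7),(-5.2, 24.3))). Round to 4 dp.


|cross product| = 1332.66
|line direction| = sqrt(2802.64) = 52.94
Distance = 1332.66/sqrt(2802.64) = 25.173

25.173


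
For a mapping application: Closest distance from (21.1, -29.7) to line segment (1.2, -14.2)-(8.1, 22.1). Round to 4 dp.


Project P onto AB: t = 0 (clamped to [0,1])
Closest point on segment: (1.2, -14.2)
Distance: 25.2242

25.2242


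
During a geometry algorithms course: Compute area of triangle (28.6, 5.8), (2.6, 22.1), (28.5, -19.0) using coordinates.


Area = |x_A(y_B-y_C) + x_B(y_C-y_A) + x_C(y_A-y_B)|/2
= |1175.46 + (-64.48) + (-464.55)|/2
= 646.43/2 = 323.215

323.215


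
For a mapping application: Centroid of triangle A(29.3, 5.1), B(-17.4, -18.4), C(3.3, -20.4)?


Centroid = ((x_A+x_B+x_C)/3, (y_A+y_B+y_C)/3)
= ((29.3+(-17.4)+3.3)/3, (5.1+(-18.4)+(-20.4))/3)
= (5.0667, -11.2333)

(5.0667, -11.2333)


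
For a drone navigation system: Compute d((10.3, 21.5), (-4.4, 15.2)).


dx=-14.7, dy=-6.3
d^2 = (-14.7)^2 + (-6.3)^2 = 255.78
d = sqrt(255.78) = 15.9931

15.9931


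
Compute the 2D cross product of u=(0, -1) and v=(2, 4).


u x v = u_x*v_y - u_y*v_x = 0*4 - (-1)*2
= 0 - (-2) = 2

2


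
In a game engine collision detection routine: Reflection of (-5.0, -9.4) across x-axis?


Reflection over x-axis: (x,y) -> (x,-y)
(-5, -9.4) -> (-5, 9.4)

(-5, 9.4)


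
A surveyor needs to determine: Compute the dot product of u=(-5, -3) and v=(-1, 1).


u . v = u_x*v_x + u_y*v_y = (-5)*(-1) + (-3)*1
= 5 + (-3) = 2

2


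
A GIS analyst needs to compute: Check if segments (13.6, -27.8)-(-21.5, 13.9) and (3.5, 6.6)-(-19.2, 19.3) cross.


Cross products: d1=652.61, d2=151.79, d3=-786.27, d4=-285.45
d1*d2 < 0 and d3*d4 < 0? no

No, they don't intersect


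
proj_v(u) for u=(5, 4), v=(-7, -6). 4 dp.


u.v = -59, |v| = sqrt(85) = 9.2195
Scalar projection = u.v / |v| = -59 / sqrt(85) = -6.3994

-6.3994


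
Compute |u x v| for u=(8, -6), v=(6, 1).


|u x v| = |8*1 - (-6)*6|
= |8 - (-36)| = 44

44


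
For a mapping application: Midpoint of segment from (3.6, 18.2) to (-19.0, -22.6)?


M = ((3.6+(-19))/2, (18.2+(-22.6))/2)
= (-7.7, -2.2)

(-7.7, -2.2)


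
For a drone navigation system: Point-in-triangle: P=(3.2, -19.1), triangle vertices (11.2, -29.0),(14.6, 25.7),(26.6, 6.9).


Cross products: AB x AP = 471.26, BC x BP = -751.92, CA x CP = -439.66
All same sign? no

No, outside


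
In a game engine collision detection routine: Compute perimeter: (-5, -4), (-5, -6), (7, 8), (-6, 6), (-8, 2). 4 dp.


Sides: (-5, -4)->(-5, -6): sqrt(4) = 2, (-5, -6)->(7, 8): sqrt(340) = 18.439089, (7, 8)->(-6, 6): sqrt(173) = 13.152946, (-6, 6)->(-8, 2): sqrt(20) = 4.472136, (-8, 2)->(-5, -4): sqrt(45) = 6.708204
Sum = 44.772375
Perimeter = 44.7724

44.7724


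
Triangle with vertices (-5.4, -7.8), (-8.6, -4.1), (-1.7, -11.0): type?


Side lengths squared: AB^2=23.93, BC^2=95.22, CA^2=23.93
Sorted: [23.93, 23.93, 95.22]
By sides: Isosceles, By angles: Obtuse

Isosceles, Obtuse


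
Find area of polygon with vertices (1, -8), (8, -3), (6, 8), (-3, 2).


Shoelace sum: (1*(-3) - 8*(-8)) + (8*8 - 6*(-3)) + (6*2 - (-3)*8) + ((-3)*(-8) - 1*2)
= 201
Area = |201|/2 = 100.5

100.5


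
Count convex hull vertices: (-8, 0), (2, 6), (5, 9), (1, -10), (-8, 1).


Convex hull vertices (CCW): (-8, 0), (1, -10), (5, 9), (-8, 1)
Count = 4

4


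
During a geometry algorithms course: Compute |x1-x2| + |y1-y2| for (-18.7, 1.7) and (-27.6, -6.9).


|(-18.7)-(-27.6)| + |1.7-(-6.9)| = 8.9 + 8.6 = 17.5

17.5


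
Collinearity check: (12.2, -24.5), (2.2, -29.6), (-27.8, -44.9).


Cross product: (2.2-12.2)*((-44.9)-(-24.5)) - ((-29.6)-(-24.5))*((-27.8)-12.2)
= 0

Yes, collinear


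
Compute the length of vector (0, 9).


|u| = sqrt(0^2 + 9^2) = sqrt(81) = 9

9


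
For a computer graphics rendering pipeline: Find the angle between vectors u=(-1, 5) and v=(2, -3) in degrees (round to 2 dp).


u.v = -17, |u| = sqrt(26) = 5.099, |v| = sqrt(13) = 3.6056
cos(theta) = u.v/(|u||v|) = -17/sqrt(338) = -0.924678
theta = acos(-0.924678) = 157.62 degrees

157.62 degrees


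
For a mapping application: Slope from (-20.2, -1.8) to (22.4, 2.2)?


slope = (y2-y1)/(x2-x1) = (2.2-(-1.8))/(22.4-(-20.2)) = 4/42.6 = 0.0939

0.0939


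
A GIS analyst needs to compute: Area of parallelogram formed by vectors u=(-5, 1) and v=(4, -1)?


|u x v| = |(-5)*(-1) - 1*4|
= |5 - 4| = 1

1


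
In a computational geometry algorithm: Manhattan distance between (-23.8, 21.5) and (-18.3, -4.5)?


|(-23.8)-(-18.3)| + |21.5-(-4.5)| = 5.5 + 26 = 31.5

31.5


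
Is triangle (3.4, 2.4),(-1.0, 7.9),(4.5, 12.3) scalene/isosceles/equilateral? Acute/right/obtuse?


Side lengths squared: AB^2=49.61, BC^2=49.61, CA^2=99.22
Sorted: [49.61, 49.61, 99.22]
By sides: Isosceles, By angles: Right

Isosceles, Right


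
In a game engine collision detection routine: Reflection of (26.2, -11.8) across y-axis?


Reflection over y-axis: (x,y) -> (-x,y)
(26.2, -11.8) -> (-26.2, -11.8)

(-26.2, -11.8)


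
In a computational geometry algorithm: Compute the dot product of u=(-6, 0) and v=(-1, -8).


u . v = u_x*v_x + u_y*v_y = (-6)*(-1) + 0*(-8)
= 6 + 0 = 6

6


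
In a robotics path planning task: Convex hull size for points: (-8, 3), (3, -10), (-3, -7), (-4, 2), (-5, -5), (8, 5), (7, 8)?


Convex hull vertices (CCW): (-8, 3), (-5, -5), (-3, -7), (3, -10), (8, 5), (7, 8)
Count = 6

6


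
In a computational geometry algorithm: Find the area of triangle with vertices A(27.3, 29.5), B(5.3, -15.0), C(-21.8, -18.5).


Area = |x_A(y_B-y_C) + x_B(y_C-y_A) + x_C(y_A-y_B)|/2
= |95.55 + (-254.4) + (-970.1)|/2
= 1128.95/2 = 564.475

564.475


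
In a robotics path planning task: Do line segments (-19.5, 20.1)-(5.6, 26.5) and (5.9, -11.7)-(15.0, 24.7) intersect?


Cross products: d1=1213.94, d2=358.54, d3=-960.74, d4=-105.34
d1*d2 < 0 and d3*d4 < 0? no

No, they don't intersect


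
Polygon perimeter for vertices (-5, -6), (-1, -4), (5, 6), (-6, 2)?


Sides: (-5, -6)->(-1, -4): sqrt(20) = 4.472136, (-1, -4)->(5, 6): sqrt(136) = 11.661904, (5, 6)->(-6, 2): sqrt(137) = 11.7047, (-6, 2)->(-5, -6): sqrt(65) = 8.062258
Sum = 35.900998
Perimeter = 35.901

35.901


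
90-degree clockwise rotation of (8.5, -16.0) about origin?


90° CW: (x,y) -> (y, -x)
(8.5,-16) -> (-16, -8.5)

(-16, -8.5)


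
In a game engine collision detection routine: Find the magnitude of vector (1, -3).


|u| = sqrt(1^2 + (-3)^2) = sqrt(10) = 3.1623

3.1623


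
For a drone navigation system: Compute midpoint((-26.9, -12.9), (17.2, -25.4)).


M = (((-26.9)+17.2)/2, ((-12.9)+(-25.4))/2)
= (-4.85, -19.15)

(-4.85, -19.15)


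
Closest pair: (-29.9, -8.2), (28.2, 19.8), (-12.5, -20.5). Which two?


d(P0,P1) = 64.495, d(P0,P2) = 21.3084, d(P1,P2) = 57.2763
Closest: P0 and P2

Closest pair: (-29.9, -8.2) and (-12.5, -20.5), distance = 21.3084


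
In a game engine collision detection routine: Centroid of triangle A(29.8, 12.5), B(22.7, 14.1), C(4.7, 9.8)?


Centroid = ((x_A+x_B+x_C)/3, (y_A+y_B+y_C)/3)
= ((29.8+22.7+4.7)/3, (12.5+14.1+9.8)/3)
= (19.0667, 12.1333)

(19.0667, 12.1333)


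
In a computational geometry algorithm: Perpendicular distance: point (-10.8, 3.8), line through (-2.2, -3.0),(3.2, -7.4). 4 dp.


|cross product| = 1.12
|line direction| = sqrt(48.52) = 6.9656
Distance = 1.12/sqrt(48.52) = 0.1608

0.1608


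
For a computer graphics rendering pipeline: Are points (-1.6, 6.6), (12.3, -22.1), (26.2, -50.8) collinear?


Cross product: (12.3-(-1.6))*((-50.8)-6.6) - ((-22.1)-6.6)*(26.2-(-1.6))
= 0

Yes, collinear


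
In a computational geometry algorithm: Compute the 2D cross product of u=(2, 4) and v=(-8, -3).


u x v = u_x*v_y - u_y*v_x = 2*(-3) - 4*(-8)
= (-6) - (-32) = 26

26


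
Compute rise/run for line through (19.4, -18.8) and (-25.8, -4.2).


slope = (y2-y1)/(x2-x1) = ((-4.2)-(-18.8))/((-25.8)-19.4) = 14.6/(-45.2) = -0.323

-0.323


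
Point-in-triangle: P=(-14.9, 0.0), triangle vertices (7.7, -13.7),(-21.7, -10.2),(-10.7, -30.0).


Cross products: AB x AP = -323.68, BC x BP = 246.84, CA x CP = 620.46
All same sign? no

No, outside


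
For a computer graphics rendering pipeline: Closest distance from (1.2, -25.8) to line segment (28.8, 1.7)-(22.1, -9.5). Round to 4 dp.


Project P onto AB: t = 1 (clamped to [0,1])
Closest point on segment: (22.1, -9.5)
Distance: 26.5047

26.5047


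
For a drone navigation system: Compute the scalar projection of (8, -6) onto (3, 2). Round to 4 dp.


u.v = 12, |v| = sqrt(13) = 3.6056
Scalar projection = u.v / |v| = 12 / sqrt(13) = 3.3282

3.3282


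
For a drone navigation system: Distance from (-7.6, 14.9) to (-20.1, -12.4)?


dx=-12.5, dy=-27.3
d^2 = (-12.5)^2 + (-27.3)^2 = 901.54
d = sqrt(901.54) = 30.0257

30.0257


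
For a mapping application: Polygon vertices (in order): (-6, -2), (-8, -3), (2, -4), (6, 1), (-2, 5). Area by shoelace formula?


Shoelace sum: ((-6)*(-3) - (-8)*(-2)) + ((-8)*(-4) - 2*(-3)) + (2*1 - 6*(-4)) + (6*5 - (-2)*1) + ((-2)*(-2) - (-6)*5)
= 132
Area = |132|/2 = 66

66


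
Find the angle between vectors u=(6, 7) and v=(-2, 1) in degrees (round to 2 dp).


u.v = -5, |u| = sqrt(85) = 9.2195, |v| = sqrt(5) = 2.2361
cos(theta) = u.v/(|u||v|) = -5/sqrt(425) = -0.242536
theta = acos(-0.242536) = 104.04 degrees

104.04 degrees


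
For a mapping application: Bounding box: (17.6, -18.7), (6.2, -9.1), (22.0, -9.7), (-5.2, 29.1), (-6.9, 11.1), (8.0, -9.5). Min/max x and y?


x range: [-6.9, 22]
y range: [-18.7, 29.1]
Bounding box: (-6.9,-18.7) to (22,29.1)

(-6.9,-18.7) to (22,29.1)


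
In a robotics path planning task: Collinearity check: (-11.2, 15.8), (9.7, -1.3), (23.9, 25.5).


Cross product: (9.7-(-11.2))*(25.5-15.8) - ((-1.3)-15.8)*(23.9-(-11.2))
= 802.94

No, not collinear


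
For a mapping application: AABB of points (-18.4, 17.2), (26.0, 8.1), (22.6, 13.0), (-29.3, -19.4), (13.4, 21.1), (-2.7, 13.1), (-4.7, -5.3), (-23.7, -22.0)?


x range: [-29.3, 26]
y range: [-22, 21.1]
Bounding box: (-29.3,-22) to (26,21.1)

(-29.3,-22) to (26,21.1)


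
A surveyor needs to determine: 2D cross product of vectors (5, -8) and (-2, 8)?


u x v = u_x*v_y - u_y*v_x = 5*8 - (-8)*(-2)
= 40 - 16 = 24

24


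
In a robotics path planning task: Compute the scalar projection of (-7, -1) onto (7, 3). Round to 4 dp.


u.v = -52, |v| = sqrt(58) = 7.6158
Scalar projection = u.v / |v| = -52 / sqrt(58) = -6.8279

-6.8279


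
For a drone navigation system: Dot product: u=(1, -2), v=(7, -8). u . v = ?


u . v = u_x*v_x + u_y*v_y = 1*7 + (-2)*(-8)
= 7 + 16 = 23

23


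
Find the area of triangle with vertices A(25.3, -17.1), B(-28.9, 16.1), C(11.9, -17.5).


Area = |x_A(y_B-y_C) + x_B(y_C-y_A) + x_C(y_A-y_B)|/2
= |850.08 + 11.56 + (-395.08)|/2
= 466.56/2 = 233.28

233.28


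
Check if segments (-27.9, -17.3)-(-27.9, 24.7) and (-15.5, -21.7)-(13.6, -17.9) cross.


Cross products: d1=175.16, d2=1397.36, d3=-520.8, d4=-1743
d1*d2 < 0 and d3*d4 < 0? no

No, they don't intersect


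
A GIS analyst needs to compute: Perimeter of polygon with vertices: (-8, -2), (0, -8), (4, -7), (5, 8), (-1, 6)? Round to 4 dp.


Sides: (-8, -2)->(0, -8): sqrt(100) = 10, (0, -8)->(4, -7): sqrt(17) = 4.123106, (4, -7)->(5, 8): sqrt(226) = 15.033296, (5, 8)->(-1, 6): sqrt(40) = 6.324555, (-1, 6)->(-8, -2): sqrt(113) = 10.630146
Sum = 46.111103
Perimeter = 46.1111

46.1111


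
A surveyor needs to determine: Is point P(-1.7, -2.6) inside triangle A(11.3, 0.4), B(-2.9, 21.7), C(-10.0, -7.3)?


Cross products: AB x AP = 319.5, BC x BP = 207.33, CA x CP = 36.2
All same sign? yes

Yes, inside


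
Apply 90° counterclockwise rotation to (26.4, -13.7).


90° CCW: (x,y) -> (-y, x)
(26.4,-13.7) -> (13.7, 26.4)

(13.7, 26.4)


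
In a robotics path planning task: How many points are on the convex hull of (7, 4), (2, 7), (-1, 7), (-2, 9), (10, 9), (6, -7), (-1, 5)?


Convex hull vertices (CCW): (-2, 9), (-1, 5), (6, -7), (10, 9)
Count = 4

4


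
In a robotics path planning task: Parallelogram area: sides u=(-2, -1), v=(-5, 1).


|u x v| = |(-2)*1 - (-1)*(-5)|
= |(-2) - 5| = 7

7


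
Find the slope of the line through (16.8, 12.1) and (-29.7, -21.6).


slope = (y2-y1)/(x2-x1) = ((-21.6)-12.1)/((-29.7)-16.8) = (-33.7)/(-46.5) = 0.7247

0.7247


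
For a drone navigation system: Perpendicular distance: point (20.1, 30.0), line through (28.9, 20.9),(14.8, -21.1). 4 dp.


|cross product| = 497.91
|line direction| = sqrt(1962.81) = 44.3036
Distance = 497.91/sqrt(1962.81) = 11.2386

11.2386


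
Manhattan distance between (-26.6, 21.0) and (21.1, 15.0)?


|(-26.6)-21.1| + |21-15| = 47.7 + 6 = 53.7

53.7


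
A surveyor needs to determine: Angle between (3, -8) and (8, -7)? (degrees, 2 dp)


u.v = 80, |u| = sqrt(73) = 8.544, |v| = sqrt(113) = 10.6301
cos(theta) = u.v/(|u||v|) = 80/sqrt(8249) = 0.880824
theta = acos(0.880824) = 28.26 degrees

28.26 degrees


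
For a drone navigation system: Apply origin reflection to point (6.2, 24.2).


Reflection over origin: (x,y) -> (-x,-y)
(6.2, 24.2) -> (-6.2, -24.2)

(-6.2, -24.2)


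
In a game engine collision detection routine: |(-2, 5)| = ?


|u| = sqrt((-2)^2 + 5^2) = sqrt(29) = 5.3852

5.3852


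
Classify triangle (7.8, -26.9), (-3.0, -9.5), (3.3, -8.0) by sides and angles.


Side lengths squared: AB^2=419.4, BC^2=41.94, CA^2=377.46
Sorted: [41.94, 377.46, 419.4]
By sides: Scalene, By angles: Right

Scalene, Right


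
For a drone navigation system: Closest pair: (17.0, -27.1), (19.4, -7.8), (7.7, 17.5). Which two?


d(P0,P1) = 19.4487, d(P0,P2) = 45.5593, d(P1,P2) = 27.8744
Closest: P0 and P1

Closest pair: (17.0, -27.1) and (19.4, -7.8), distance = 19.4487


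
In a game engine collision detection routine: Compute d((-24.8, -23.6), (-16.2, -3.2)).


dx=8.6, dy=20.4
d^2 = 8.6^2 + 20.4^2 = 490.12
d = sqrt(490.12) = 22.1387

22.1387


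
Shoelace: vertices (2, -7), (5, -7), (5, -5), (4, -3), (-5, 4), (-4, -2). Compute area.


Shoelace sum: (2*(-7) - 5*(-7)) + (5*(-5) - 5*(-7)) + (5*(-3) - 4*(-5)) + (4*4 - (-5)*(-3)) + ((-5)*(-2) - (-4)*4) + ((-4)*(-7) - 2*(-2))
= 95
Area = |95|/2 = 47.5

47.5


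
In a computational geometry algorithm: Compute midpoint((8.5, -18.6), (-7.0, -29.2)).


M = ((8.5+(-7))/2, ((-18.6)+(-29.2))/2)
= (0.75, -23.9)

(0.75, -23.9)


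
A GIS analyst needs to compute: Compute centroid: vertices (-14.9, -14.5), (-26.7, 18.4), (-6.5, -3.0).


Centroid = ((x_A+x_B+x_C)/3, (y_A+y_B+y_C)/3)
= (((-14.9)+(-26.7)+(-6.5))/3, ((-14.5)+18.4+(-3))/3)
= (-16.0333, 0.3)

(-16.0333, 0.3)


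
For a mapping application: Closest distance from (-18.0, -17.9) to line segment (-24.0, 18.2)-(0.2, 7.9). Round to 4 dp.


Project P onto AB: t = 0.7474 (clamped to [0,1])
Closest point on segment: (-5.9118, 10.5013)
Distance: 30.8668

30.8668


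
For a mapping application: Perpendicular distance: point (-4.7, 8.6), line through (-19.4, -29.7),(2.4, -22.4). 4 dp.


|cross product| = 727.63
|line direction| = sqrt(528.53) = 22.9898
Distance = 727.63/sqrt(528.53) = 31.6502

31.6502


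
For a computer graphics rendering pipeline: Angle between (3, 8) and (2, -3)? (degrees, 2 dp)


u.v = -18, |u| = sqrt(73) = 8.544, |v| = sqrt(13) = 3.6056
cos(theta) = u.v/(|u||v|) = -18/sqrt(949) = -0.584305
theta = acos(-0.584305) = 125.75 degrees

125.75 degrees


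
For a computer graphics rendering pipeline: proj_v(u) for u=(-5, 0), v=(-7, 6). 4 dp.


u.v = 35, |v| = sqrt(85) = 9.2195
Scalar projection = u.v / |v| = 35 / sqrt(85) = 3.7963

3.7963


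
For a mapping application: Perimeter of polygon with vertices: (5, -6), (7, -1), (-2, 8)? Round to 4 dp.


Sides: (5, -6)->(7, -1): sqrt(29) = 5.385165, (7, -1)->(-2, 8): sqrt(162) = 12.727922, (-2, 8)->(5, -6): sqrt(245) = 15.652476
Sum = 33.765563
Perimeter = 33.7656

33.7656


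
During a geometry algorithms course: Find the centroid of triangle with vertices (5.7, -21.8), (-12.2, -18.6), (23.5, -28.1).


Centroid = ((x_A+x_B+x_C)/3, (y_A+y_B+y_C)/3)
= ((5.7+(-12.2)+23.5)/3, ((-21.8)+(-18.6)+(-28.1))/3)
= (5.6667, -22.8333)

(5.6667, -22.8333)


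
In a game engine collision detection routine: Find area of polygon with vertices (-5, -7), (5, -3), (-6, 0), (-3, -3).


Shoelace sum: ((-5)*(-3) - 5*(-7)) + (5*0 - (-6)*(-3)) + ((-6)*(-3) - (-3)*0) + ((-3)*(-7) - (-5)*(-3))
= 56
Area = |56|/2 = 28

28


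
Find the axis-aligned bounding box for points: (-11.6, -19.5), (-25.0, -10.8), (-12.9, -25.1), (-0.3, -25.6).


x range: [-25, -0.3]
y range: [-25.6, -10.8]
Bounding box: (-25,-25.6) to (-0.3,-10.8)

(-25,-25.6) to (-0.3,-10.8)


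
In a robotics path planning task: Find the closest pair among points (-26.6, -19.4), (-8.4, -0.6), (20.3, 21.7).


d(P0,P1) = 26.1664, d(P0,P2) = 62.3604, d(P1,P2) = 36.3453
Closest: P0 and P1

Closest pair: (-26.6, -19.4) and (-8.4, -0.6), distance = 26.1664


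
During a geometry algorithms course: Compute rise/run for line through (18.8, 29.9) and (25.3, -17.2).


slope = (y2-y1)/(x2-x1) = ((-17.2)-29.9)/(25.3-18.8) = (-47.1)/6.5 = -7.2462

-7.2462


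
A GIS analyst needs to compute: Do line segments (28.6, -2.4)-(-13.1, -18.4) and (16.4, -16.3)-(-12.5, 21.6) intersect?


Cross products: d1=-864.09, d2=1178.74, d3=384.43, d4=-1658.4
d1*d2 < 0 and d3*d4 < 0? yes

Yes, they intersect


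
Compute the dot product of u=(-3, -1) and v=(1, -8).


u . v = u_x*v_x + u_y*v_y = (-3)*1 + (-1)*(-8)
= (-3) + 8 = 5

5


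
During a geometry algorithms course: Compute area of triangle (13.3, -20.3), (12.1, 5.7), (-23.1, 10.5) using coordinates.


Area = |x_A(y_B-y_C) + x_B(y_C-y_A) + x_C(y_A-y_B)|/2
= |(-63.84) + 372.68 + 600.6|/2
= 909.44/2 = 454.72

454.72


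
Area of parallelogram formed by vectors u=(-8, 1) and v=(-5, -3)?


|u x v| = |(-8)*(-3) - 1*(-5)|
= |24 - (-5)| = 29

29


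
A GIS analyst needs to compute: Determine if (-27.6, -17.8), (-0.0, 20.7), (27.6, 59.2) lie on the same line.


Cross product: (0-(-27.6))*(59.2-(-17.8)) - (20.7-(-17.8))*(27.6-(-27.6))
= 0

Yes, collinear


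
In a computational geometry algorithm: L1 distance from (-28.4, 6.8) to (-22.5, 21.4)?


|(-28.4)-(-22.5)| + |6.8-21.4| = 5.9 + 14.6 = 20.5

20.5


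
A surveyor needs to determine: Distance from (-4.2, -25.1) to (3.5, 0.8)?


dx=7.7, dy=25.9
d^2 = 7.7^2 + 25.9^2 = 730.1
d = sqrt(730.1) = 27.0204

27.0204


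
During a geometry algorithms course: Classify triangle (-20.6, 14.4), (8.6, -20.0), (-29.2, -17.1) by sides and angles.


Side lengths squared: AB^2=2036, BC^2=1437.25, CA^2=1066.21
Sorted: [1066.21, 1437.25, 2036]
By sides: Scalene, By angles: Acute

Scalene, Acute


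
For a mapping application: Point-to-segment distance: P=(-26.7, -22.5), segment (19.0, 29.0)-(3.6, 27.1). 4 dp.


Project P onto AB: t = 1 (clamped to [0,1])
Closest point on segment: (3.6, 27.1)
Distance: 58.1227

58.1227


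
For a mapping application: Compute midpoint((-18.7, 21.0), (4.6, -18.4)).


M = (((-18.7)+4.6)/2, (21+(-18.4))/2)
= (-7.05, 1.3)

(-7.05, 1.3)


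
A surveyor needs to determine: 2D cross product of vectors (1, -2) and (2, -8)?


u x v = u_x*v_y - u_y*v_x = 1*(-8) - (-2)*2
= (-8) - (-4) = -4

-4


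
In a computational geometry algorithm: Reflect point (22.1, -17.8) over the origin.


Reflection over origin: (x,y) -> (-x,-y)
(22.1, -17.8) -> (-22.1, 17.8)

(-22.1, 17.8)


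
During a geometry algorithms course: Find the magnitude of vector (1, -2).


|u| = sqrt(1^2 + (-2)^2) = sqrt(5) = 2.2361

2.2361


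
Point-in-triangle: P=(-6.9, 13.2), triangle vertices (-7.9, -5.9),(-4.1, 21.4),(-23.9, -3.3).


Cross products: AB x AP = 45.28, BC x BP = 93.2, CA x CP = 308.2
All same sign? yes

Yes, inside


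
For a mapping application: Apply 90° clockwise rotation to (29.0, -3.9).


90° CW: (x,y) -> (y, -x)
(29,-3.9) -> (-3.9, -29)

(-3.9, -29)


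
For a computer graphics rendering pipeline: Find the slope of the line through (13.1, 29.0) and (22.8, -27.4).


slope = (y2-y1)/(x2-x1) = ((-27.4)-29)/(22.8-13.1) = (-56.4)/9.7 = -5.8144

-5.8144


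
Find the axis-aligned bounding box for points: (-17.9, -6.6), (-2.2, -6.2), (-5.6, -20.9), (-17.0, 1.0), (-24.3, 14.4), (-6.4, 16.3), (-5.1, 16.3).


x range: [-24.3, -2.2]
y range: [-20.9, 16.3]
Bounding box: (-24.3,-20.9) to (-2.2,16.3)

(-24.3,-20.9) to (-2.2,16.3)


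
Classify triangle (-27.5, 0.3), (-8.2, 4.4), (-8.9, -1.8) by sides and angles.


Side lengths squared: AB^2=389.3, BC^2=38.93, CA^2=350.37
Sorted: [38.93, 350.37, 389.3]
By sides: Scalene, By angles: Right

Scalene, Right


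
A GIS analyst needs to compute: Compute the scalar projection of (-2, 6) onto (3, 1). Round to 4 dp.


u.v = 0, |v| = sqrt(10) = 3.1623
Scalar projection = u.v / |v| = 0 / sqrt(10) = 0

0


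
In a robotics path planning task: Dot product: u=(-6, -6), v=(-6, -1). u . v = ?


u . v = u_x*v_x + u_y*v_y = (-6)*(-6) + (-6)*(-1)
= 36 + 6 = 42

42


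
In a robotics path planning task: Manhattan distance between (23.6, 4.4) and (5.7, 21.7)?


|23.6-5.7| + |4.4-21.7| = 17.9 + 17.3 = 35.2

35.2


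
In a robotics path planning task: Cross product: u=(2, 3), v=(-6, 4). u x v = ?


u x v = u_x*v_y - u_y*v_x = 2*4 - 3*(-6)
= 8 - (-18) = 26

26


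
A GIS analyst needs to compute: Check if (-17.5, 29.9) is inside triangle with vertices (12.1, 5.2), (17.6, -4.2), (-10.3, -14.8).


Cross products: AB x AP = -142.39, BC x BP = -1323.45, CA x CP = 1145.28
All same sign? no

No, outside


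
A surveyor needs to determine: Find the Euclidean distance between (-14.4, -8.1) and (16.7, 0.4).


dx=31.1, dy=8.5
d^2 = 31.1^2 + 8.5^2 = 1039.46
d = sqrt(1039.46) = 32.2407

32.2407


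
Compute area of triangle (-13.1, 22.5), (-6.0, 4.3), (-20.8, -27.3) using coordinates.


Area = |x_A(y_B-y_C) + x_B(y_C-y_A) + x_C(y_A-y_B)|/2
= |(-413.96) + 298.8 + (-378.56)|/2
= 493.72/2 = 246.86

246.86


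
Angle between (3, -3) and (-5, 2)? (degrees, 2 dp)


u.v = -21, |u| = sqrt(18) = 4.2426, |v| = sqrt(29) = 5.3852
cos(theta) = u.v/(|u||v|) = -21/sqrt(522) = -0.919145
theta = acos(-0.919145) = 156.8 degrees

156.8 degrees


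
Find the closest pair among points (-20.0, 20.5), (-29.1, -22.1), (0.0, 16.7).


d(P0,P1) = 43.5611, d(P0,P2) = 20.3578, d(P1,P2) = 48.5
Closest: P0 and P2

Closest pair: (-20.0, 20.5) and (0.0, 16.7), distance = 20.3578


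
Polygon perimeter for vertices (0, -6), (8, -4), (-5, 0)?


Sides: (0, -6)->(8, -4): sqrt(68) = 8.246211, (8, -4)->(-5, 0): sqrt(185) = 13.601471, (-5, 0)->(0, -6): sqrt(61) = 7.81025
Sum = 29.657932
Perimeter = 29.6579

29.6579


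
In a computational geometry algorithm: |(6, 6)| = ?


|u| = sqrt(6^2 + 6^2) = sqrt(72) = 8.4853

8.4853


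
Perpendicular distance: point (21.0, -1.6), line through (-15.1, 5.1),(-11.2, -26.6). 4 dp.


|cross product| = 1118.24
|line direction| = sqrt(1020.1) = 31.939
Distance = 1118.24/sqrt(1020.1) = 35.0117

35.0117


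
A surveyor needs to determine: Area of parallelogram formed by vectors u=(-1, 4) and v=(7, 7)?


|u x v| = |(-1)*7 - 4*7|
= |(-7) - 28| = 35

35


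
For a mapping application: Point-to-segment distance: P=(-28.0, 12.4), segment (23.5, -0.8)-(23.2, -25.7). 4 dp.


Project P onto AB: t = 0 (clamped to [0,1])
Closest point on segment: (23.5, -0.8)
Distance: 53.1647

53.1647


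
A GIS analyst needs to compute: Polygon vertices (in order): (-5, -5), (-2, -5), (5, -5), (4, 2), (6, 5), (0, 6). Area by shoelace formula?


Shoelace sum: ((-5)*(-5) - (-2)*(-5)) + ((-2)*(-5) - 5*(-5)) + (5*2 - 4*(-5)) + (4*5 - 6*2) + (6*6 - 0*5) + (0*(-5) - (-5)*6)
= 154
Area = |154|/2 = 77

77


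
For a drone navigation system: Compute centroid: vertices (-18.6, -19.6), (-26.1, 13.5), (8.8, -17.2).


Centroid = ((x_A+x_B+x_C)/3, (y_A+y_B+y_C)/3)
= (((-18.6)+(-26.1)+8.8)/3, ((-19.6)+13.5+(-17.2))/3)
= (-11.9667, -7.7667)

(-11.9667, -7.7667)


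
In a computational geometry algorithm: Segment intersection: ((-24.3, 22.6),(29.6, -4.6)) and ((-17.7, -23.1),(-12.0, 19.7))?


Cross products: d1=542.97, d2=-1918.99, d3=-2283.71, d4=178.25
d1*d2 < 0 and d3*d4 < 0? yes

Yes, they intersect


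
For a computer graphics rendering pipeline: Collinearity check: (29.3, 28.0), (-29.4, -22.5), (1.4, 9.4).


Cross product: ((-29.4)-29.3)*(9.4-28) - ((-22.5)-28)*(1.4-29.3)
= -317.13

No, not collinear


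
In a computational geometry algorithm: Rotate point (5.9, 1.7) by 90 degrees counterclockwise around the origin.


90° CCW: (x,y) -> (-y, x)
(5.9,1.7) -> (-1.7, 5.9)

(-1.7, 5.9)


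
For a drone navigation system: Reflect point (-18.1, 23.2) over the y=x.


Reflection over y=x: (x,y) -> (y,x)
(-18.1, 23.2) -> (23.2, -18.1)

(23.2, -18.1)


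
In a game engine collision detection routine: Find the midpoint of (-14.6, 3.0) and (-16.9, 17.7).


M = (((-14.6)+(-16.9))/2, (3+17.7)/2)
= (-15.75, 10.35)

(-15.75, 10.35)


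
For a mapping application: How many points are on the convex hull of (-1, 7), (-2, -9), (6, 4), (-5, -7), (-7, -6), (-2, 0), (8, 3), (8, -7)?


Convex hull vertices (CCW): (-7, -6), (-2, -9), (8, -7), (8, 3), (6, 4), (-1, 7)
Count = 6

6


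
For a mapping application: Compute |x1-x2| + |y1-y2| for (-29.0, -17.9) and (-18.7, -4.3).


|(-29)-(-18.7)| + |(-17.9)-(-4.3)| = 10.3 + 13.6 = 23.9

23.9


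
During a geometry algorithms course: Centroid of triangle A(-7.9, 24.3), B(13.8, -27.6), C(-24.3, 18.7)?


Centroid = ((x_A+x_B+x_C)/3, (y_A+y_B+y_C)/3)
= (((-7.9)+13.8+(-24.3))/3, (24.3+(-27.6)+18.7)/3)
= (-6.1333, 5.1333)

(-6.1333, 5.1333)


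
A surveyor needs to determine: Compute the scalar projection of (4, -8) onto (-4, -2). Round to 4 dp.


u.v = 0, |v| = sqrt(20) = 4.4721
Scalar projection = u.v / |v| = 0 / sqrt(20) = 0

0


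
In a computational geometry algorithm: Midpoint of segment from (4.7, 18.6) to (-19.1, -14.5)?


M = ((4.7+(-19.1))/2, (18.6+(-14.5))/2)
= (-7.2, 2.05)

(-7.2, 2.05)


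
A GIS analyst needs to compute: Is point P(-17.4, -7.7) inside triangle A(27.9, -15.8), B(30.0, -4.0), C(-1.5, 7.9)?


Cross products: AB x AP = 551.55, BC x BP = 680.61, CA x CP = -835.47
All same sign? no

No, outside


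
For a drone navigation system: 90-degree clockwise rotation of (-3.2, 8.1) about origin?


90° CW: (x,y) -> (y, -x)
(-3.2,8.1) -> (8.1, 3.2)

(8.1, 3.2)


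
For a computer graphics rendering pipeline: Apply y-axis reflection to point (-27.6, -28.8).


Reflection over y-axis: (x,y) -> (-x,y)
(-27.6, -28.8) -> (27.6, -28.8)

(27.6, -28.8)


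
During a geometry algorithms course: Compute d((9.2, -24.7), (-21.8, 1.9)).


dx=-31, dy=26.6
d^2 = (-31)^2 + 26.6^2 = 1668.56
d = sqrt(1668.56) = 40.848

40.848


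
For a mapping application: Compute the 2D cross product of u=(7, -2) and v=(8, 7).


u x v = u_x*v_y - u_y*v_x = 7*7 - (-2)*8
= 49 - (-16) = 65

65


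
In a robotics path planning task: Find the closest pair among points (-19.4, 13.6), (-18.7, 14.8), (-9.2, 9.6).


d(P0,P1) = 1.3892, d(P0,P2) = 10.9563, d(P1,P2) = 10.8301
Closest: P0 and P1

Closest pair: (-19.4, 13.6) and (-18.7, 14.8), distance = 1.3892


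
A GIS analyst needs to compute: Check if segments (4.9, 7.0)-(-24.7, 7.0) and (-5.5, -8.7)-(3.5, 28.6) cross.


Cross products: d1=-246.62, d2=857.46, d3=464.72, d4=-639.36
d1*d2 < 0 and d3*d4 < 0? yes

Yes, they intersect


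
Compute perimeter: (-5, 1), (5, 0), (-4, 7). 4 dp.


Sides: (-5, 1)->(5, 0): sqrt(101) = 10.049876, (5, 0)->(-4, 7): sqrt(130) = 11.401754, (-4, 7)->(-5, 1): sqrt(37) = 6.082763
Sum = 27.534393
Perimeter = 27.5344

27.5344


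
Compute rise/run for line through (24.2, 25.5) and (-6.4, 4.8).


slope = (y2-y1)/(x2-x1) = (4.8-25.5)/((-6.4)-24.2) = (-20.7)/(-30.6) = 0.6765

0.6765


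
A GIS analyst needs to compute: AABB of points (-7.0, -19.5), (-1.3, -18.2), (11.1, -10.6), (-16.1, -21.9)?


x range: [-16.1, 11.1]
y range: [-21.9, -10.6]
Bounding box: (-16.1,-21.9) to (11.1,-10.6)

(-16.1,-21.9) to (11.1,-10.6)


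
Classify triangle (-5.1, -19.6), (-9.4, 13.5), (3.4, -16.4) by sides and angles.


Side lengths squared: AB^2=1114.1, BC^2=1057.85, CA^2=82.49
Sorted: [82.49, 1057.85, 1114.1]
By sides: Scalene, By angles: Acute

Scalene, Acute


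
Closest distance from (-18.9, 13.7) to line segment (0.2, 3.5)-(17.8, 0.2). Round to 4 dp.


Project P onto AB: t = 0 (clamped to [0,1])
Closest point on segment: (0.2, 3.5)
Distance: 21.6529

21.6529


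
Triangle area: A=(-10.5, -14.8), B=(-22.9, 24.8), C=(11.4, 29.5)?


Area = |x_A(y_B-y_C) + x_B(y_C-y_A) + x_C(y_A-y_B)|/2
= |49.35 + (-1014.47) + (-451.44)|/2
= 1416.56/2 = 708.28

708.28


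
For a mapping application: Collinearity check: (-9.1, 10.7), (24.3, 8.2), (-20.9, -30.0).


Cross product: (24.3-(-9.1))*((-30)-10.7) - (8.2-10.7)*((-20.9)-(-9.1))
= -1388.88

No, not collinear


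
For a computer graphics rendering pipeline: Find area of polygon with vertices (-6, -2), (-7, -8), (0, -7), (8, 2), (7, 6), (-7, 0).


Shoelace sum: ((-6)*(-8) - (-7)*(-2)) + ((-7)*(-7) - 0*(-8)) + (0*2 - 8*(-7)) + (8*6 - 7*2) + (7*0 - (-7)*6) + ((-7)*(-2) - (-6)*0)
= 229
Area = |229|/2 = 114.5

114.5
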